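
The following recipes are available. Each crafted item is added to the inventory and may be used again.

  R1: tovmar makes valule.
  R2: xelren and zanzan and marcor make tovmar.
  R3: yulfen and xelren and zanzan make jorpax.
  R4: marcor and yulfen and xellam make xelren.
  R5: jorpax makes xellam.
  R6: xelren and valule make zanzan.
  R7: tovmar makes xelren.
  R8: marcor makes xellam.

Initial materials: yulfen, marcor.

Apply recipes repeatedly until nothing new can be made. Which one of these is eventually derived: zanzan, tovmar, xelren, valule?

marcor → xellam (R8).
Using R4, marcor, yulfen, and xellam make xelren.
tovmar would need xelren, zanzan, and marcor (R2), but zanzan is never obtained. valule would need tovmar (R1), but tovmar is never obtained. zanzan would need xelren and valule (R6), but valule is never obtained.

xelren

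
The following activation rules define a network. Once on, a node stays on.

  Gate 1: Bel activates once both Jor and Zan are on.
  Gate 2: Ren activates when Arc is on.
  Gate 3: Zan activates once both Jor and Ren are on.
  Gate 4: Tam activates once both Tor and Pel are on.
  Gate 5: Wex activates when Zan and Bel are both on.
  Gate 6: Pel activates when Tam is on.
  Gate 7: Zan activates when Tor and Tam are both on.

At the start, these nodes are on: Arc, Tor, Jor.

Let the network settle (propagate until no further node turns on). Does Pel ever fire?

No

Pel would need Tam (Gate 6), but Tam never turns on.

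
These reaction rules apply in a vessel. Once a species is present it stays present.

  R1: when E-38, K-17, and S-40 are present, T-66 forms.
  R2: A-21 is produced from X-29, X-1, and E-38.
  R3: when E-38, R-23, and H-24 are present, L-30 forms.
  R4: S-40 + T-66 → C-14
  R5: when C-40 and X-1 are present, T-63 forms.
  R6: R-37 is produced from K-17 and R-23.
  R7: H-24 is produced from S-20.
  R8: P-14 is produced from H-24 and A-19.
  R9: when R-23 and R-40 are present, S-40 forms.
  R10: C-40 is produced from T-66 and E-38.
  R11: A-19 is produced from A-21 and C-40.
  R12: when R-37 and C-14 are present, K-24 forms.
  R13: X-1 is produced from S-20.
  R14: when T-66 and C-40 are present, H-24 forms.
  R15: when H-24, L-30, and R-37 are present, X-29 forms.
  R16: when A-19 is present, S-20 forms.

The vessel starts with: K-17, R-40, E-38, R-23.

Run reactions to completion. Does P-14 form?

P-14 would need H-24 and A-19 (R8), but A-19 never forms.

No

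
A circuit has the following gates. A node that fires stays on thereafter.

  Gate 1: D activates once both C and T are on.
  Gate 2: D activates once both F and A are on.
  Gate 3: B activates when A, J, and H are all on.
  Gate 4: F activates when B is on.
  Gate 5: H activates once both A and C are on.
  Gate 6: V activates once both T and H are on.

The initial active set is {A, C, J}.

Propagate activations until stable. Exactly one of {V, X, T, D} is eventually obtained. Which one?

Gate 5: A and C on → H on.
Gate 3: A, J, and H on → B on.
Gate 4: B on → F on.
Gate 2: F and A on → D on.
No rule produces T, and it is not given. V would need T and H (Gate 6), but T never turns on. No rule produces X, and it is not given.

D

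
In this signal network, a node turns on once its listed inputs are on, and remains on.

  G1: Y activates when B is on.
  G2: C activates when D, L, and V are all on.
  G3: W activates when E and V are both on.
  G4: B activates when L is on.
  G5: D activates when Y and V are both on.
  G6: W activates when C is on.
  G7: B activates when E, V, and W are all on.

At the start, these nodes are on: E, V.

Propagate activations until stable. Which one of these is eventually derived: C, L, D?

D

G3: E and V on → W on.
E, V, and W are on, so B activates (G7).
G1: B on → Y on.
G5: Y and V on → D on.
C would need D, L, and V (G2), but L never turns on. No rule produces L, and it is not given.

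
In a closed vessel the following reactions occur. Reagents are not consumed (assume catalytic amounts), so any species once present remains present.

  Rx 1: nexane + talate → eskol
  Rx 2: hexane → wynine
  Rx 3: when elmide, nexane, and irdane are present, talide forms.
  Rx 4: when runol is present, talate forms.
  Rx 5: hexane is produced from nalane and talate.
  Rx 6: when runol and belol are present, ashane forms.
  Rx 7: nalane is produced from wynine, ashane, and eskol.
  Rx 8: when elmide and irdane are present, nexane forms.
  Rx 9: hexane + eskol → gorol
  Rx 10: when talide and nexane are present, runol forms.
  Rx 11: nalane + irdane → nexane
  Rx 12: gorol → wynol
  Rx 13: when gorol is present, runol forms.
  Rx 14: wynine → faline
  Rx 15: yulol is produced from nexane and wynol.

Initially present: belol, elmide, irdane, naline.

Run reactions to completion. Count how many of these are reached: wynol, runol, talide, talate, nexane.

4

elmide and irdane present → nexane forms (Rx 8).
elmide, nexane, and irdane present → talide forms (Rx 3).
talide and nexane present → runol forms (Rx 10).
runol present → talate forms (Rx 4).
wynol would need gorol (Rx 12), but gorol never forms.
runol: reached.
talide: reached.
talate: reached.
nexane: reached.
Reached: runol, talide, talate, and nexane — 4 of the 5.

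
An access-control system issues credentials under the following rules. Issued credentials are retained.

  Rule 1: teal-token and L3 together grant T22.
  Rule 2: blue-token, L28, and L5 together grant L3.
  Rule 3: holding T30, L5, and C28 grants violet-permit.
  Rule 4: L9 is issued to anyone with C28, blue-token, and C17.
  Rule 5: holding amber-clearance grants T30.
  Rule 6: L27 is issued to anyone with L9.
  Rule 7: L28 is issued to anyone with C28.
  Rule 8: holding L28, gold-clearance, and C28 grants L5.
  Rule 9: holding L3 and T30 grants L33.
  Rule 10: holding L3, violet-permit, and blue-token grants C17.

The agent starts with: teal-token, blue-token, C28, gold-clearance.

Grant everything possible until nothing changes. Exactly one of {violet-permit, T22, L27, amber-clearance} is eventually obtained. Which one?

Holding C28 grants L28 (Rule 7).
Holding L28, gold-clearance, and C28 grants L5 (Rule 8).
Holding blue-token, L28, and L5 grants L3 (Rule 2).
Holding teal-token and L3 grants T22 (Rule 1).
violet-permit would need T30, L5, and C28 (Rule 3), but T30 is never granted. No rule produces amber-clearance, and it is not given. L27 would need L9 (Rule 6), but L9 is never granted.

T22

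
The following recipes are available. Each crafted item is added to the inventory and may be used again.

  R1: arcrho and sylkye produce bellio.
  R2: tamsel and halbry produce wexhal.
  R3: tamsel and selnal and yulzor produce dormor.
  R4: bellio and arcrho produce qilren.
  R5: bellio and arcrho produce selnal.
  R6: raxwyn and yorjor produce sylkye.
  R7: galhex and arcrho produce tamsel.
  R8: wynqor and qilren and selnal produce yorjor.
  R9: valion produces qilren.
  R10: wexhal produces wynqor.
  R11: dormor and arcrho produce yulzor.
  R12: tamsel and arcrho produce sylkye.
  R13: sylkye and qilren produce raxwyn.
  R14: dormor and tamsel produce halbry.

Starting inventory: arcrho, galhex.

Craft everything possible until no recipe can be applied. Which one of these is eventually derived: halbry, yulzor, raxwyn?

galhex and arcrho → tamsel (R7).
Using R12, tamsel and arcrho make sylkye.
Using R1, arcrho and sylkye make bellio.
bellio and arcrho → qilren (R4).
Using R13, sylkye and qilren make raxwyn.
halbry would need dormor and tamsel (R14), but dormor is never obtained. yulzor would need dormor and arcrho (R11), but dormor is never obtained.

raxwyn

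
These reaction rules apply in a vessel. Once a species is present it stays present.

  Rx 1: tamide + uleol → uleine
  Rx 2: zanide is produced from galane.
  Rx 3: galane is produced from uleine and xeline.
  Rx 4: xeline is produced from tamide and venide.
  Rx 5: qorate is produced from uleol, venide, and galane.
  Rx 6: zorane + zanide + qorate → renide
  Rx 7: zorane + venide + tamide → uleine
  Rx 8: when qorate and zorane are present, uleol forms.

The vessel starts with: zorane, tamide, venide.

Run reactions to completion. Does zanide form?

Yes

zorane, venide, and tamide present → uleine forms (Rx 7).
tamide and venide present → xeline forms (Rx 4).
uleine and xeline present → galane forms (Rx 3).
galane present → zanide forms (Rx 2).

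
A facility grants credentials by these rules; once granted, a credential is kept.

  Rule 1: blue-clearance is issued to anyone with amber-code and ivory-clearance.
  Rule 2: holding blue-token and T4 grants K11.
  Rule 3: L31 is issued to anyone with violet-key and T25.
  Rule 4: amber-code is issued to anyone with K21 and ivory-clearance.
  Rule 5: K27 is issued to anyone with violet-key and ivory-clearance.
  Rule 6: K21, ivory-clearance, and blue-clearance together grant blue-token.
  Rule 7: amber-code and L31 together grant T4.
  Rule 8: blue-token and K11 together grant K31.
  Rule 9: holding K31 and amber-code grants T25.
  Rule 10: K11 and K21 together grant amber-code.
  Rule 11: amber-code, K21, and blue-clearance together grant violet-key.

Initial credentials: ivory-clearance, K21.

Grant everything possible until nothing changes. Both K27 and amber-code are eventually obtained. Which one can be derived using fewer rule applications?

amber-code

amber-code: Holding K21 and ivory-clearance grants amber-code (Rule 4). [1 rule application]
K27: Holding K21 and ivory-clearance grants amber-code (Rule 4). Holding amber-code and ivory-clearance grants blue-clearance (Rule 1). Holding amber-code, K21, and blue-clearance grants violet-key (Rule 11). Holding violet-key and ivory-clearance grants K27 (Rule 5). [4 rule applications]
amber-code needs fewer.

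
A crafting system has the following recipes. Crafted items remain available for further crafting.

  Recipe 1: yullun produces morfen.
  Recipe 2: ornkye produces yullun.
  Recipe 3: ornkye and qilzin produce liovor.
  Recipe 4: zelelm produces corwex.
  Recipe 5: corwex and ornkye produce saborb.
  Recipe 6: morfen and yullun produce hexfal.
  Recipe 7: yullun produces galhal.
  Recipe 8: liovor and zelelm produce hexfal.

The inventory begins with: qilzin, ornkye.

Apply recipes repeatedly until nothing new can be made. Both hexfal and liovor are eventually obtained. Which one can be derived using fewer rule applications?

liovor

liovor: ornkye and qilzin → liovor (Recipe 3). [1 rule application]
hexfal: ornkye → yullun (Recipe 2). Using Recipe 1, yullun makes morfen. morfen and yullun → hexfal (Recipe 6). [3 rule applications]
liovor needs fewer.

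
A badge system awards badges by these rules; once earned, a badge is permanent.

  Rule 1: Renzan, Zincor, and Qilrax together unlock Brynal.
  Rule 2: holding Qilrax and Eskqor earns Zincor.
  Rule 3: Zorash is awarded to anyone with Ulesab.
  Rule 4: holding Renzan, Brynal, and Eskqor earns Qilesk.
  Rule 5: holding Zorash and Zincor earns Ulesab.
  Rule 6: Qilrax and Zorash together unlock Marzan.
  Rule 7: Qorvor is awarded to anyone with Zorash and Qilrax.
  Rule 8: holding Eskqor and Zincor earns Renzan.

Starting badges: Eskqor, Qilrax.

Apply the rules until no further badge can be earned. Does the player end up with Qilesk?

Yes

With Qilrax and Eskqor, Zincor is earned (Rule 2).
With Eskqor and Zincor, Renzan is earned (Rule 8).
With Renzan, Zincor, and Qilrax, Brynal is earned (Rule 1).
With Renzan, Brynal, and Eskqor, Qilesk is earned (Rule 4).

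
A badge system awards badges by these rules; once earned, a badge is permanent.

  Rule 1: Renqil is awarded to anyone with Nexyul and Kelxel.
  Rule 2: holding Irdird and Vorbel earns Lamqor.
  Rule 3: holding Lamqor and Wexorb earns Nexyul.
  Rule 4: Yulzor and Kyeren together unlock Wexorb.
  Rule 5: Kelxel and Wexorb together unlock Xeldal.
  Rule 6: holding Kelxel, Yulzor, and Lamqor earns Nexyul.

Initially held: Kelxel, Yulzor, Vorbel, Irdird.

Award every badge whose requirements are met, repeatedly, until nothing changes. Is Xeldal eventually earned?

Xeldal would need Kelxel and Wexorb (Rule 5), but Wexorb is never earned.

No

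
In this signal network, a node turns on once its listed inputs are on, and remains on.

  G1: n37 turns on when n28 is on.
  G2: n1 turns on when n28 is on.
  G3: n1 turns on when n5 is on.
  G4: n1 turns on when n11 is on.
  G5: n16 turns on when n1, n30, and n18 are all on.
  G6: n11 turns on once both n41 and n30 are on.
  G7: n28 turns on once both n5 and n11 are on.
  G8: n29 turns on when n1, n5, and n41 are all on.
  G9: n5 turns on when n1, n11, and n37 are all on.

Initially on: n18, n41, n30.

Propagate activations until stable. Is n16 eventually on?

Yes

G6: n41 and n30 on → n11 on.
n11 is on, so n1 turns on (G4).
n1, n30, and n18 are on, so n16 turns on (G5).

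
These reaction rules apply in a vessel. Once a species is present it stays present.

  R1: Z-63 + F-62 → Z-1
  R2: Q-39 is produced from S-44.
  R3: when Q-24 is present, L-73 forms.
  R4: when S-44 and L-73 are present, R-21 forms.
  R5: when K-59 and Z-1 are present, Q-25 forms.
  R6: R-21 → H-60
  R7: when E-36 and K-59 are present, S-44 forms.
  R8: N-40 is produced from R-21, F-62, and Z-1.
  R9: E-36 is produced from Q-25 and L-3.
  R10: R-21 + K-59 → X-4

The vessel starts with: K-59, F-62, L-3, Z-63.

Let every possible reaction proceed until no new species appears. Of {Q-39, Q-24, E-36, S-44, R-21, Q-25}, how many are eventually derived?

Z-63 and F-62 present → Z-1 forms (R1).
K-59 and Z-1 present → Q-25 forms (R5).
Q-25 and L-3 present → E-36 forms (R9).
E-36 and K-59 present → S-44 forms (R7).
S-44 present → Q-39 forms (R2).
Q-39: reached.
No rule produces Q-24, and it is not given.
E-36: reached.
S-44: reached.
R-21 would need S-44 and L-73 (R4), but L-73 never forms.
Q-25: reached.
Reached: Q-39, E-36, S-44, and Q-25 — 4 of the 6.

4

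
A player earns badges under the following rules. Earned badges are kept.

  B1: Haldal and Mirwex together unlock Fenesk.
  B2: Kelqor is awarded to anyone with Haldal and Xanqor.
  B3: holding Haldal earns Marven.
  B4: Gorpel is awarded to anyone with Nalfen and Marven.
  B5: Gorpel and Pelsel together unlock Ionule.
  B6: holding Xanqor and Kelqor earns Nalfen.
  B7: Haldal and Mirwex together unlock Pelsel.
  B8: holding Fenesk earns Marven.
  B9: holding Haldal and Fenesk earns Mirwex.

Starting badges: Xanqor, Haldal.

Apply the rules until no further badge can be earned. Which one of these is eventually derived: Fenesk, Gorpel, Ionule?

With Haldal and Xanqor, Kelqor is earned (B2).
With Haldal, Marven is earned (B3).
With Xanqor and Kelqor, Nalfen is earned (B6).
With Nalfen and Marven, Gorpel is earned (B4).
Ionule would need Gorpel and Pelsel (B5), but Pelsel is never earned. Fenesk would need Haldal and Mirwex (B1), but Mirwex is never earned.

Gorpel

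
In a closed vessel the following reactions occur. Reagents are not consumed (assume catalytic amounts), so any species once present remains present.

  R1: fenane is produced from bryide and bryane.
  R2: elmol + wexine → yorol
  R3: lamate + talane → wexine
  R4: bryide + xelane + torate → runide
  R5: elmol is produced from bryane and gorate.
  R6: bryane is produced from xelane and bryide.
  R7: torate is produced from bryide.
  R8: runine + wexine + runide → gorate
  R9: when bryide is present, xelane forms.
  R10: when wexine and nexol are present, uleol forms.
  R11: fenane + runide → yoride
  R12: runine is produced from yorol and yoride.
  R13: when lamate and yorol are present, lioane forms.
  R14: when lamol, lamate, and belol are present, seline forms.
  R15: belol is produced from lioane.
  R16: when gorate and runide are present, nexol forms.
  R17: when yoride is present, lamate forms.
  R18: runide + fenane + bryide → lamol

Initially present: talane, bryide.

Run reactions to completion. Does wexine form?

bryide present → torate forms (R7).
bryide present → xelane forms (R9).
xelane and bryide present → bryane forms (R6).
bryide, xelane, and torate present → runide forms (R4).
bryide and bryane present → fenane forms (R1).
fenane and runide present → yoride forms (R11).
yoride present → lamate forms (R17).
lamate and talane present → wexine forms (R3).

Yes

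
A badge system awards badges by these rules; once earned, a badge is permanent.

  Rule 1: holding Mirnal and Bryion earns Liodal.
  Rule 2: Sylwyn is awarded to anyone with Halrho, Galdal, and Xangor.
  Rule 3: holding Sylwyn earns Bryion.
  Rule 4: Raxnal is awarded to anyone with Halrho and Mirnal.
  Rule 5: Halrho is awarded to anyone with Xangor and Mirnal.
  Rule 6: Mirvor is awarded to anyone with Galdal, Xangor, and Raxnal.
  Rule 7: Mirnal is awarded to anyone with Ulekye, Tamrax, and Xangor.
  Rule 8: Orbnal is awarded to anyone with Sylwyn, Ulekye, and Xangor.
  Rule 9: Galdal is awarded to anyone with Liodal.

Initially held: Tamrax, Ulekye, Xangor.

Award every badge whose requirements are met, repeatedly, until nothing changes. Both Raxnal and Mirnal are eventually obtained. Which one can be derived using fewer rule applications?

Mirnal

Mirnal: With Ulekye, Tamrax, and Xangor, Mirnal is earned (Rule 7). [1 rule application]
Raxnal: With Ulekye, Tamrax, and Xangor, Mirnal is earned (Rule 7). With Xangor and Mirnal, Halrho is earned (Rule 5). With Halrho and Mirnal, Raxnal is earned (Rule 4). [3 rule applications]
Mirnal needs fewer.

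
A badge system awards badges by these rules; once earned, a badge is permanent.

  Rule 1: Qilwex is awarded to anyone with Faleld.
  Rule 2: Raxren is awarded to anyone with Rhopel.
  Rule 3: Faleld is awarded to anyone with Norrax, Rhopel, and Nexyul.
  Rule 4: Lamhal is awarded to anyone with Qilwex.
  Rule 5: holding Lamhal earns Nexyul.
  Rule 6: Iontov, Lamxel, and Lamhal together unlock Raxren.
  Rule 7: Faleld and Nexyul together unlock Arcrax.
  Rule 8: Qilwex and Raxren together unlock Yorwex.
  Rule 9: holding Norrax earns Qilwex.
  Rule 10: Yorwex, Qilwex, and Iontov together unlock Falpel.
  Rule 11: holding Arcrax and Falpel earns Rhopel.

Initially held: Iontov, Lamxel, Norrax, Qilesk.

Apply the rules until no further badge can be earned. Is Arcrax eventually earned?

No

Arcrax would need Faleld and Nexyul (Rule 7), but Faleld is never earned.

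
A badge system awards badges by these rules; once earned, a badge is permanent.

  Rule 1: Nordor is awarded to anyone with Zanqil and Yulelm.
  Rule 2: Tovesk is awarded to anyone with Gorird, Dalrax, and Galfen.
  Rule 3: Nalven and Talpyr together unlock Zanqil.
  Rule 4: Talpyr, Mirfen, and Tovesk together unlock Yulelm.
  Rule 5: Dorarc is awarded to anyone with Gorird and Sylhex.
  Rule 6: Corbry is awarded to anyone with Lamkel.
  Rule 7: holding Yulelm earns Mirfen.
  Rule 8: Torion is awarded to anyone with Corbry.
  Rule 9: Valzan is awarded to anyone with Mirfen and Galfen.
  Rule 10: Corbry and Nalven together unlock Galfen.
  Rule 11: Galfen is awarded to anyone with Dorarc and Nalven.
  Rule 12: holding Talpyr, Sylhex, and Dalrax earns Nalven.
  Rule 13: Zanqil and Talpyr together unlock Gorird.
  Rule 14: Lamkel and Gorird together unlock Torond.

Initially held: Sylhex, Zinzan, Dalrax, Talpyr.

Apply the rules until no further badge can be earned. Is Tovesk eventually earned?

With Talpyr, Sylhex, and Dalrax, Nalven is earned (Rule 12).
With Nalven and Talpyr, Zanqil is earned (Rule 3).
With Zanqil and Talpyr, Gorird is earned (Rule 13).
With Gorird and Sylhex, Dorarc is earned (Rule 5).
With Dorarc and Nalven, Galfen is earned (Rule 11).
With Gorird, Dalrax, and Galfen, Tovesk is earned (Rule 2).

Yes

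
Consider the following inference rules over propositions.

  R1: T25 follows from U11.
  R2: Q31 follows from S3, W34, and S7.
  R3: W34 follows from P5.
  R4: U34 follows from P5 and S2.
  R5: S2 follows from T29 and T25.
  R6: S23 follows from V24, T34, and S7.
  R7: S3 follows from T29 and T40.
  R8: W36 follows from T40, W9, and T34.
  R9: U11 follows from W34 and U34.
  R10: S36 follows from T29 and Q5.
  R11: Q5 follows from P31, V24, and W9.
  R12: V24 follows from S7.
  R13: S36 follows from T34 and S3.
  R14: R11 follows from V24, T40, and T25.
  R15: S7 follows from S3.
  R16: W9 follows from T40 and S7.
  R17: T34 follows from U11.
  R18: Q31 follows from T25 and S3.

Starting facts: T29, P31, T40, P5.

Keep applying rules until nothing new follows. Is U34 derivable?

U34 would need P5 and S2 (R4), but S2 is never established.

No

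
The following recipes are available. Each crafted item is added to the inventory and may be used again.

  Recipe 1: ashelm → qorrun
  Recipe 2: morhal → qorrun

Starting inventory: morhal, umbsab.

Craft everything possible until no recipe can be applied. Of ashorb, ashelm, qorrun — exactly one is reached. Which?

Using Recipe 2, morhal makes qorrun.
No rule produces ashorb, and it is not given. No rule produces ashelm, and it is not given.

qorrun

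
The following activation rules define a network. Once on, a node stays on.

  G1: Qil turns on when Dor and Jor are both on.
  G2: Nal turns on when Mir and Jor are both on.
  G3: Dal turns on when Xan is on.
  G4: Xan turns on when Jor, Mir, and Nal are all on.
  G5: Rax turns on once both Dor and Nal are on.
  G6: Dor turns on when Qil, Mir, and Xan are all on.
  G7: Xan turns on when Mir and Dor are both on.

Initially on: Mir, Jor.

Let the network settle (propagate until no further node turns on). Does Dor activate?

Dor would need Qil, Mir, and Xan (G6), but Qil never turns on.

No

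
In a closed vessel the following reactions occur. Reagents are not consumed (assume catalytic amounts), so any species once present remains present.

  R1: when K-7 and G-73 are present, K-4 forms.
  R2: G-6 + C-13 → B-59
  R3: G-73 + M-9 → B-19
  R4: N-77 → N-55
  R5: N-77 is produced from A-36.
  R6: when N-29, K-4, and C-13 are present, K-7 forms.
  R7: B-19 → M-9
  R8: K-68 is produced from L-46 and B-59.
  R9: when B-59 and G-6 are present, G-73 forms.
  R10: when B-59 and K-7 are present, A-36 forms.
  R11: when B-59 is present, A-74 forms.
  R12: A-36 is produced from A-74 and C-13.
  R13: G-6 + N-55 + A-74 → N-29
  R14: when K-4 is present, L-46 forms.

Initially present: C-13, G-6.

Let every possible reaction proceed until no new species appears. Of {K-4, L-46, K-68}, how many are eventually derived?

0

K-4 would need K-7 and G-73 (R1), but K-7 never forms.
L-46 would need K-4 (R14), but K-4 never forms.
K-68 would need L-46 and B-59 (R8), but L-46 never forms.
None of the 3 are reached.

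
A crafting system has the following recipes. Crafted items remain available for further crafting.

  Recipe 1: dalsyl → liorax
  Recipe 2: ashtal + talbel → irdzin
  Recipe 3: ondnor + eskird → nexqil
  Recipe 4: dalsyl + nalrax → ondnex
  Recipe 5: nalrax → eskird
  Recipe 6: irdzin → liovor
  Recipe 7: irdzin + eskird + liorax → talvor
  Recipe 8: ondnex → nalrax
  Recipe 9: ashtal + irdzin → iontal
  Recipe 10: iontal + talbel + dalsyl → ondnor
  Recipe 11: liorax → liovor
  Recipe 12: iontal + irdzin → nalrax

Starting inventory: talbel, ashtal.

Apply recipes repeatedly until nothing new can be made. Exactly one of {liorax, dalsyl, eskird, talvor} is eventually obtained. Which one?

eskird

ashtal + talbel → irdzin (Recipe 2).
ashtal + irdzin → iontal (Recipe 9).
Using Recipe 12, iontal and irdzin make nalrax.
Using Recipe 5, nalrax makes eskird.
No rule produces dalsyl, and it is not given. liorax would need dalsyl (Recipe 1), but dalsyl is never obtained. talvor would need irdzin, eskird, and liorax (Recipe 7), but liorax is never obtained.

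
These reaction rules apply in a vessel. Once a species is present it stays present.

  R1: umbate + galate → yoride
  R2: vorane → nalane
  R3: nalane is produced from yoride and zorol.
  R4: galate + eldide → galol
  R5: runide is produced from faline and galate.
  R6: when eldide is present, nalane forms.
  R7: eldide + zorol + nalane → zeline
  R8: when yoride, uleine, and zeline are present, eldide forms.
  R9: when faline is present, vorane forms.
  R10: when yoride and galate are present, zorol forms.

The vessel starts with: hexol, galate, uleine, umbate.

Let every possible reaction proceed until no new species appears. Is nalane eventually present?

Yes

umbate and galate present → yoride forms (R1).
yoride and galate present → zorol forms (R10).
yoride and zorol present → nalane forms (R3).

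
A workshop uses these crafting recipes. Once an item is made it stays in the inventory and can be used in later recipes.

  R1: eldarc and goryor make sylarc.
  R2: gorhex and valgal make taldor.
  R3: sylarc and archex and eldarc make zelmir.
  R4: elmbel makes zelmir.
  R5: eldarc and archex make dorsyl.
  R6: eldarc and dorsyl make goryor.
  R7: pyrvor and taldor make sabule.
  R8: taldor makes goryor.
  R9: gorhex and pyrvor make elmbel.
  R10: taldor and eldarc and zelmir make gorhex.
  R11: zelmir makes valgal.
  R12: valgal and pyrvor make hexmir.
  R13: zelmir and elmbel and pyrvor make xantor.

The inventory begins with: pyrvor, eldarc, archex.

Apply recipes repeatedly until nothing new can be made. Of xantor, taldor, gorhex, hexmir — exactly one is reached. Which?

hexmir

Using R5, eldarc and archex make dorsyl.
eldarc and dorsyl → goryor (R6).
Using R1, eldarc and goryor make sylarc.
Using R3, sylarc, archex, and eldarc make zelmir.
Using R11, zelmir makes valgal.
valgal and pyrvor → hexmir (R12).
taldor would need gorhex and valgal (R2), but gorhex is never obtained. xantor would need zelmir, elmbel, and pyrvor (R13), but elmbel is never obtained. gorhex would need taldor, eldarc, and zelmir (R10), but taldor is never obtained.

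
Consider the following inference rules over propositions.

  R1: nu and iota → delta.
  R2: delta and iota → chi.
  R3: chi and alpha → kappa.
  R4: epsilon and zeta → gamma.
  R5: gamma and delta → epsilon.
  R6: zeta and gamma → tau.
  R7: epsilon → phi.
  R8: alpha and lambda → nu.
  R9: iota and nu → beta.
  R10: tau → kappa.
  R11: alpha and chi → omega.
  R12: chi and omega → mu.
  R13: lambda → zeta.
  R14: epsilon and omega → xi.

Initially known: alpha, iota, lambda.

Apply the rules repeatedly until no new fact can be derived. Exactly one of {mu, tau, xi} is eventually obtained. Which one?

mu

From alpha and lambda, R8 gives nu.
From nu and iota, R1 gives delta.
delta and iota hold, so chi follows (R2).
alpha and chi hold, so omega follows (R11).
From chi and omega, R12 gives mu.
xi would need epsilon and omega (R14), but epsilon is never established. tau would need zeta and gamma (R6), but gamma is never established.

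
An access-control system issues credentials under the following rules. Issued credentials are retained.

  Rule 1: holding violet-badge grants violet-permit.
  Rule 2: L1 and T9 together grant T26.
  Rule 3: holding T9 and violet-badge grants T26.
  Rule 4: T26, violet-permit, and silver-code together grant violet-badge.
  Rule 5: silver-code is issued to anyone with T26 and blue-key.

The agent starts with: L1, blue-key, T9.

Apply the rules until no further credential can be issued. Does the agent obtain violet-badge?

No

violet-badge would need T26, violet-permit, and silver-code (Rule 4), but violet-permit is never granted.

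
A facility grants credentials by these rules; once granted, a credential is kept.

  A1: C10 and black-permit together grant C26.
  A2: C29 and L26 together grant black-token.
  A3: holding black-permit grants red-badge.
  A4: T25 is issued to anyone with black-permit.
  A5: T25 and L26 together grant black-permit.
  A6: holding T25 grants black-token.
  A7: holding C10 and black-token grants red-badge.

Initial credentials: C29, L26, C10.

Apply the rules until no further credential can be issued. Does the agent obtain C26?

No

C26 would need C10 and black-permit (A1), but black-permit is never granted.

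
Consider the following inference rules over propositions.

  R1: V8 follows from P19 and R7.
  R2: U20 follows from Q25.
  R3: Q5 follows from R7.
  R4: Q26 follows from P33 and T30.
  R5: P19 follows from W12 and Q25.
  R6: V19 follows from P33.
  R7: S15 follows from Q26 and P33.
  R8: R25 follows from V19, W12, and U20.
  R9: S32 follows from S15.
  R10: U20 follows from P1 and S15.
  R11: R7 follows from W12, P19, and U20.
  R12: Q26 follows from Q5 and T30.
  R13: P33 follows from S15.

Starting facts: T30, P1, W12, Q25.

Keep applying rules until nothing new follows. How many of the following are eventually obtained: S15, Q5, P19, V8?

W12 and Q25 hold, so P19 follows (R5).
From Q25, R2 gives U20.
W12, P19, and U20 hold, so R7 follows (R11).
R7 holds, so Q5 follows (R3).
P19 and R7 hold, so V8 follows (R1).
S15 would need Q26 and P33 (R7), but P33 is never established.
Q5: reached.
P19: reached.
V8: reached.
Reached: Q5, P19, and V8 — 3 of the 4.

3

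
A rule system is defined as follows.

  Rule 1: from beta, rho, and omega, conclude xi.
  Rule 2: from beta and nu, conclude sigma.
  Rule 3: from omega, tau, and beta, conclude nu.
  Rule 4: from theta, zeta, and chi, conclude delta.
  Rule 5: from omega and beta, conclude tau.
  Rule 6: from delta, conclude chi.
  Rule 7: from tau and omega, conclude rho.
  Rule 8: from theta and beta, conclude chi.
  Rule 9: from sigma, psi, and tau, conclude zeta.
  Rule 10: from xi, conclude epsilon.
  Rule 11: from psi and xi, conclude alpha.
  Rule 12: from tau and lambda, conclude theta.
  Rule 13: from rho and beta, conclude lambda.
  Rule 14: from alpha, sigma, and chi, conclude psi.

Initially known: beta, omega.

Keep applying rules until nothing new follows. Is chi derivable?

Yes

omega and beta hold, so tau follows (Rule 5).
From tau and omega, Rule 7 gives rho.
From rho and beta, Rule 13 gives lambda.
From tau and lambda, Rule 12 gives theta.
theta and beta hold, so chi follows (Rule 8).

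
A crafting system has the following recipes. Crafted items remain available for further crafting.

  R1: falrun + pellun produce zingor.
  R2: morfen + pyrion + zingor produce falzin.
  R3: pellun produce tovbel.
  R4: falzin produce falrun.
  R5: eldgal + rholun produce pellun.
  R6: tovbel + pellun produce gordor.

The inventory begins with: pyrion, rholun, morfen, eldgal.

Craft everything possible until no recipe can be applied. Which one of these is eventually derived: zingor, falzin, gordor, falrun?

Using R5, eldgal and rholun make pellun.
Using R3, pellun makes tovbel.
tovbel + pellun → gordor (R6).
falzin would need morfen, pyrion, and zingor (R2), but zingor is never obtained. zingor would need falrun and pellun (R1), but falrun is never obtained. falrun would need falzin (R4), but falzin is never obtained.

gordor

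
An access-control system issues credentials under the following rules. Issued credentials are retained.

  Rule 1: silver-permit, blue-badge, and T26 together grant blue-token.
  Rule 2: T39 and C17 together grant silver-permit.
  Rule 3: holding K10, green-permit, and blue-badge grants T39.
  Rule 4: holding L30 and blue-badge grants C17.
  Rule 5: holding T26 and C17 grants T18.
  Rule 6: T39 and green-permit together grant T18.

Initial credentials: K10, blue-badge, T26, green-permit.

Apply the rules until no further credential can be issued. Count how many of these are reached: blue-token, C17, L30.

0

blue-token would need silver-permit, blue-badge, and T26 (Rule 1), but silver-permit is never granted.
C17 would need L30 and blue-badge (Rule 4), but L30 is never granted.
No rule produces L30, and it is not given.
None of the 3 are reached.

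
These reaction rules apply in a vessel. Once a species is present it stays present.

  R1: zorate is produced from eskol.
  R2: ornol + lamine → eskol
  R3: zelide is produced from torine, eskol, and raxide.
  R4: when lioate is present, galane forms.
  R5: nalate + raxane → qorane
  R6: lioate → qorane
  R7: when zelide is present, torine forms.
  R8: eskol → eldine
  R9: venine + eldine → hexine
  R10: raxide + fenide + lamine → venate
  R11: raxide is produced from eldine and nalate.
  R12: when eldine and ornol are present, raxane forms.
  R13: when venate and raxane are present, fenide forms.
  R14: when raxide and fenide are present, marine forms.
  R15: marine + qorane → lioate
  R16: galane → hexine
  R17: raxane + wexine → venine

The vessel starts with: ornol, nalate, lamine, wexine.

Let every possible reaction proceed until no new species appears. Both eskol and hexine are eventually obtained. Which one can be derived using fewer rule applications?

eskol

eskol: ornol and lamine present → eskol forms (R2). [1 rule application]
hexine: ornol and lamine present → eskol forms (R2). eskol present → eldine forms (R8). eldine and ornol present → raxane forms (R12). raxane and wexine present → venine forms (R17). venine and eldine present → hexine forms (R9). [5 rule applications]
eskol needs fewer.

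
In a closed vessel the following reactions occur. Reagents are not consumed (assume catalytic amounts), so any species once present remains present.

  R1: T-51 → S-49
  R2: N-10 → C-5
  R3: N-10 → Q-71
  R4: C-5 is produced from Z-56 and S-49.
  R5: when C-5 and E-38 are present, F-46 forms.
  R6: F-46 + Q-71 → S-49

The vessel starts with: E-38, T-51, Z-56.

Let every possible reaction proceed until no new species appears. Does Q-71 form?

Q-71 would need N-10 (R3), but N-10 never forms.

No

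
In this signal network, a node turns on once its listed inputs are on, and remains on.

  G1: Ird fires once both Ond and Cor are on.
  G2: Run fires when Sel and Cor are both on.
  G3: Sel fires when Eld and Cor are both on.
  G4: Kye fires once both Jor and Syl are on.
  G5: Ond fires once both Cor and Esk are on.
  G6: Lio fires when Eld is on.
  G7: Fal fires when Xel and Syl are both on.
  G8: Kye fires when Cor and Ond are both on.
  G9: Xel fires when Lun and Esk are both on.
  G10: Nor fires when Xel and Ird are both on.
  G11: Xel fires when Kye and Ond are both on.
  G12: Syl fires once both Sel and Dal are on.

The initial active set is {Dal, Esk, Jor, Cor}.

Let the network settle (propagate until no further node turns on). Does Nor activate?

G5: Cor and Esk on → Ond on.
G1: Ond and Cor on → Ird on.
Cor and Ond are on, so Kye fires (G8).
Kye and Ond are on, so Xel fires (G11).
Xel and Ird are on, so Nor fires (G10).

Yes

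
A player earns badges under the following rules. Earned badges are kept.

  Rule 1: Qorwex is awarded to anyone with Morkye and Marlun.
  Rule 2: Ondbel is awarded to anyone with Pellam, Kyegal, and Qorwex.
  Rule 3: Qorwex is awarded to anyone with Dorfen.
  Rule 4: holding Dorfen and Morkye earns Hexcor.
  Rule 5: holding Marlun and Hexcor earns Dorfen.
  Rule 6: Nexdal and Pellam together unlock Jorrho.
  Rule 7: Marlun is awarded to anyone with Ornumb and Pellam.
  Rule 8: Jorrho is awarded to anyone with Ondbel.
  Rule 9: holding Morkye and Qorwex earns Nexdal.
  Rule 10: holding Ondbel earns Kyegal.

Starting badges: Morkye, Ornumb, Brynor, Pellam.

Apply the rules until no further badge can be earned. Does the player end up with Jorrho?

Yes

With Ornumb and Pellam, Marlun is earned (Rule 7).
With Morkye and Marlun, Qorwex is earned (Rule 1).
With Morkye and Qorwex, Nexdal is earned (Rule 9).
With Nexdal and Pellam, Jorrho is earned (Rule 6).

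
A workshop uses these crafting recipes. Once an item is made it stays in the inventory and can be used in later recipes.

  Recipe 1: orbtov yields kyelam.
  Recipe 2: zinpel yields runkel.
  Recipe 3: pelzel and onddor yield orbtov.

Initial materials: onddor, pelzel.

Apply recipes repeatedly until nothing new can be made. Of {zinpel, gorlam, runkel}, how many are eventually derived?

No rule produces zinpel, and it is not given.
No rule produces gorlam, and it is not given.
runkel would need zinpel (Recipe 2), but zinpel is never obtained.
None of the 3 are reached.

0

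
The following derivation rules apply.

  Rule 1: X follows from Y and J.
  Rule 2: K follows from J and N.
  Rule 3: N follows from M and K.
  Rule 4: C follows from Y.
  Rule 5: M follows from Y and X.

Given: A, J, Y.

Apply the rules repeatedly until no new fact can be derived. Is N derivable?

N would need M and K (Rule 3), but K is never established.

No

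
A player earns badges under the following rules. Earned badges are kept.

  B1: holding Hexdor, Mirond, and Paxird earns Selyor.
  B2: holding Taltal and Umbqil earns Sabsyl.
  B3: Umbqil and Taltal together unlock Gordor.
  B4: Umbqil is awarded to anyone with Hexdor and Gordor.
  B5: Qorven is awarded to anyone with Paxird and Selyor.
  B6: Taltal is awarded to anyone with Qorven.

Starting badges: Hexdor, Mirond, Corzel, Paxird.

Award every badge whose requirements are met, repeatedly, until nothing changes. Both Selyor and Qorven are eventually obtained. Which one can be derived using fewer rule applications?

Selyor

Selyor: With Hexdor, Mirond, and Paxird, Selyor is earned (B1). [1 rule application]
Qorven: With Hexdor, Mirond, and Paxird, Selyor is earned (B1). With Paxird and Selyor, Qorven is earned (B5). [2 rule applications]
Selyor needs fewer.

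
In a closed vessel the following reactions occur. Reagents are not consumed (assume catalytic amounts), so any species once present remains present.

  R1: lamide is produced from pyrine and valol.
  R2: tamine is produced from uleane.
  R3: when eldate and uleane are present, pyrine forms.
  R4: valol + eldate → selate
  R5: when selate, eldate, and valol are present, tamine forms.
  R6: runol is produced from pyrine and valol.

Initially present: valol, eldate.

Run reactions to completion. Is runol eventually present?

No

runol would need pyrine and valol (R6), but pyrine never forms.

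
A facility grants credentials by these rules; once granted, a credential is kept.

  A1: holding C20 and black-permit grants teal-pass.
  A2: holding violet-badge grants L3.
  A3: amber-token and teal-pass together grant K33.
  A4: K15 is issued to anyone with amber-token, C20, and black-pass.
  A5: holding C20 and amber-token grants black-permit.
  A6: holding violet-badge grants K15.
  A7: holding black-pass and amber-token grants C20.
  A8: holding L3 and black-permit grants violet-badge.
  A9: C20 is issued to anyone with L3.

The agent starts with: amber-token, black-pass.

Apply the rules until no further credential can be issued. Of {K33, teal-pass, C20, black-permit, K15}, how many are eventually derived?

5

Holding black-pass and amber-token grants C20 (A7).
Holding amber-token, C20, and black-pass grants K15 (A4).
Holding C20 and amber-token grants black-permit (A5).
Holding C20 and black-permit grants teal-pass (A1).
Holding amber-token and teal-pass grants K33 (A3).
K33: reached.
teal-pass: reached.
C20: reached.
black-permit: reached.
K15: reached.
All 5 are reached.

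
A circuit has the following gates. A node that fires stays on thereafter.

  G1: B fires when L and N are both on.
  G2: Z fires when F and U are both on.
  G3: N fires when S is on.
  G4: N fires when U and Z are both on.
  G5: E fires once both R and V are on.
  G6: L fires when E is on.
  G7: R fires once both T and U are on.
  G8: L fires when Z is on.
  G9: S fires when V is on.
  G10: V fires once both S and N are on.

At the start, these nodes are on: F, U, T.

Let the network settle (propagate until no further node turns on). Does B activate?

Yes

G2: F and U on → Z on.
Z is on, so L fires (G8).
G4: U and Z on → N on.
L and N are on, so B fires (G1).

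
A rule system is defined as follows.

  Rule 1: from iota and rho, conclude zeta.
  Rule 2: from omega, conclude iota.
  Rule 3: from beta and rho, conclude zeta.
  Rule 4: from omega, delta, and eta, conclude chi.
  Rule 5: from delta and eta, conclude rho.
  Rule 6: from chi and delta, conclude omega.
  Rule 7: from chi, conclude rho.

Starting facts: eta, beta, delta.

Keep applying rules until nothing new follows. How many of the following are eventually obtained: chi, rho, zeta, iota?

From delta and eta, Rule 5 gives rho.
From beta and rho, Rule 3 gives zeta.
chi would need omega, delta, and eta (Rule 4), but omega is never established.
rho: reached.
zeta: reached.
iota would need omega (Rule 2), but omega is never established.
Reached: rho and zeta — 2 of the 4.

2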